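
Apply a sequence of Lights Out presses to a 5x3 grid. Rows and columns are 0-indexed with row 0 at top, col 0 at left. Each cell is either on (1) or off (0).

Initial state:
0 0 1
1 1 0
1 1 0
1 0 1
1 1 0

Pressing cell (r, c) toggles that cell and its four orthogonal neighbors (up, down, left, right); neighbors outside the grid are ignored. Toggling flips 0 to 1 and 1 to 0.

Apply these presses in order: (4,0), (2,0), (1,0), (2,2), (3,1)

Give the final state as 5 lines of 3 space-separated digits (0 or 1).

After press 1 at (4,0):
0 0 1
1 1 0
1 1 0
0 0 1
0 0 0

After press 2 at (2,0):
0 0 1
0 1 0
0 0 0
1 0 1
0 0 0

After press 3 at (1,0):
1 0 1
1 0 0
1 0 0
1 0 1
0 0 0

After press 4 at (2,2):
1 0 1
1 0 1
1 1 1
1 0 0
0 0 0

After press 5 at (3,1):
1 0 1
1 0 1
1 0 1
0 1 1
0 1 0

Answer: 1 0 1
1 0 1
1 0 1
0 1 1
0 1 0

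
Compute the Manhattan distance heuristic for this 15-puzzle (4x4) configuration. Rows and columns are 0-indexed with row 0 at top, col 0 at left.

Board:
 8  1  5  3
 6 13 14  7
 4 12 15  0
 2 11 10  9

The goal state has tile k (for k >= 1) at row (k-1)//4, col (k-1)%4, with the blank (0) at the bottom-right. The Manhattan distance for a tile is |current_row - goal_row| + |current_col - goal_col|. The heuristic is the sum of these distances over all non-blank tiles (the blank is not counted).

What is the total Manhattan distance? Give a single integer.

Tile 8: at (0,0), goal (1,3), distance |0-1|+|0-3| = 4
Tile 1: at (0,1), goal (0,0), distance |0-0|+|1-0| = 1
Tile 5: at (0,2), goal (1,0), distance |0-1|+|2-0| = 3
Tile 3: at (0,3), goal (0,2), distance |0-0|+|3-2| = 1
Tile 6: at (1,0), goal (1,1), distance |1-1|+|0-1| = 1
Tile 13: at (1,1), goal (3,0), distance |1-3|+|1-0| = 3
Tile 14: at (1,2), goal (3,1), distance |1-3|+|2-1| = 3
Tile 7: at (1,3), goal (1,2), distance |1-1|+|3-2| = 1
Tile 4: at (2,0), goal (0,3), distance |2-0|+|0-3| = 5
Tile 12: at (2,1), goal (2,3), distance |2-2|+|1-3| = 2
Tile 15: at (2,2), goal (3,2), distance |2-3|+|2-2| = 1
Tile 2: at (3,0), goal (0,1), distance |3-0|+|0-1| = 4
Tile 11: at (3,1), goal (2,2), distance |3-2|+|1-2| = 2
Tile 10: at (3,2), goal (2,1), distance |3-2|+|2-1| = 2
Tile 9: at (3,3), goal (2,0), distance |3-2|+|3-0| = 4
Sum: 4 + 1 + 3 + 1 + 1 + 3 + 3 + 1 + 5 + 2 + 1 + 4 + 2 + 2 + 4 = 37

Answer: 37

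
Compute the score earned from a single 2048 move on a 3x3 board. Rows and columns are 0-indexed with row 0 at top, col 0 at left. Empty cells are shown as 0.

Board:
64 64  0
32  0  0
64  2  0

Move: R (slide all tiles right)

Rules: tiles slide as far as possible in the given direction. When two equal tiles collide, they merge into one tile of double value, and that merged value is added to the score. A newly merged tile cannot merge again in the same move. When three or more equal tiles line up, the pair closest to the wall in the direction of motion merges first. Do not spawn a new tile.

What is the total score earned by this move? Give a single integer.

Answer: 128

Derivation:
Slide right:
row 0: [64, 64, 0] -> [0, 0, 128]  score +128 (running 128)
row 1: [32, 0, 0] -> [0, 0, 32]  score +0 (running 128)
row 2: [64, 2, 0] -> [0, 64, 2]  score +0 (running 128)
Board after move:
  0   0 128
  0   0  32
  0  64   2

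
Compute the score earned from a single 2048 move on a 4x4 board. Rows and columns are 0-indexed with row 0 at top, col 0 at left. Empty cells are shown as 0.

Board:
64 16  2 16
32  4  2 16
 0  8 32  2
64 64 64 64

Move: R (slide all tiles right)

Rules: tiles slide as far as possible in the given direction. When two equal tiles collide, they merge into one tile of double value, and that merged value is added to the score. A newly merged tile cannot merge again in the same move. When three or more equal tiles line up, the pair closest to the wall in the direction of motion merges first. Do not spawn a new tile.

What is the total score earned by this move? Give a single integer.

Slide right:
row 0: [64, 16, 2, 16] -> [64, 16, 2, 16]  score +0 (running 0)
row 1: [32, 4, 2, 16] -> [32, 4, 2, 16]  score +0 (running 0)
row 2: [0, 8, 32, 2] -> [0, 8, 32, 2]  score +0 (running 0)
row 3: [64, 64, 64, 64] -> [0, 0, 128, 128]  score +256 (running 256)
Board after move:
 64  16   2  16
 32   4   2  16
  0   8  32   2
  0   0 128 128

Answer: 256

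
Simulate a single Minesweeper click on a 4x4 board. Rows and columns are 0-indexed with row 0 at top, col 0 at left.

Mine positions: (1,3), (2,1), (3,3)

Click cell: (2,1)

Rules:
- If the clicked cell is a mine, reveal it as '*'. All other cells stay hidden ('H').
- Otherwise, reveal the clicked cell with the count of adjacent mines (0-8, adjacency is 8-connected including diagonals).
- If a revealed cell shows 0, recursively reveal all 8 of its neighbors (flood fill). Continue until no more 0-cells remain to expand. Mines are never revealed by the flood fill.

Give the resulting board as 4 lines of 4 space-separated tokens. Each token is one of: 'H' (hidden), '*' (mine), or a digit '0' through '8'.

H H H H
H H H H
H * H H
H H H H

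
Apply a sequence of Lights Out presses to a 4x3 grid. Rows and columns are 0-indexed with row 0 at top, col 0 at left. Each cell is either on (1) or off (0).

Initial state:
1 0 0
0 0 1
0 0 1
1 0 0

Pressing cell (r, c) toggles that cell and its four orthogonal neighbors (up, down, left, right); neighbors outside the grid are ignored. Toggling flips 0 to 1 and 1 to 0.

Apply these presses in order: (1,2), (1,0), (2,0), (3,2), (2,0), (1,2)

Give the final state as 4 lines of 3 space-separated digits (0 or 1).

Answer: 0 0 0
1 1 1
1 0 0
1 1 1

Derivation:
After press 1 at (1,2):
1 0 1
0 1 0
0 0 0
1 0 0

After press 2 at (1,0):
0 0 1
1 0 0
1 0 0
1 0 0

After press 3 at (2,0):
0 0 1
0 0 0
0 1 0
0 0 0

After press 4 at (3,2):
0 0 1
0 0 0
0 1 1
0 1 1

After press 5 at (2,0):
0 0 1
1 0 0
1 0 1
1 1 1

After press 6 at (1,2):
0 0 0
1 1 1
1 0 0
1 1 1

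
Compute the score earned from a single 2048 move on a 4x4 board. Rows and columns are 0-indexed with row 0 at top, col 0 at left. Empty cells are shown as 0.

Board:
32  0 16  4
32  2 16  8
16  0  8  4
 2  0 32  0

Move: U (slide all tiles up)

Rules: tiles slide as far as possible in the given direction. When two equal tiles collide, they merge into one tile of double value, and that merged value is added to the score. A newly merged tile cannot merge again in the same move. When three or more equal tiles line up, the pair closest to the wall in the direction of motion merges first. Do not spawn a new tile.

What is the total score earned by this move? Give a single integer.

Answer: 96

Derivation:
Slide up:
col 0: [32, 32, 16, 2] -> [64, 16, 2, 0]  score +64 (running 64)
col 1: [0, 2, 0, 0] -> [2, 0, 0, 0]  score +0 (running 64)
col 2: [16, 16, 8, 32] -> [32, 8, 32, 0]  score +32 (running 96)
col 3: [4, 8, 4, 0] -> [4, 8, 4, 0]  score +0 (running 96)
Board after move:
64  2 32  4
16  0  8  8
 2  0 32  4
 0  0  0  0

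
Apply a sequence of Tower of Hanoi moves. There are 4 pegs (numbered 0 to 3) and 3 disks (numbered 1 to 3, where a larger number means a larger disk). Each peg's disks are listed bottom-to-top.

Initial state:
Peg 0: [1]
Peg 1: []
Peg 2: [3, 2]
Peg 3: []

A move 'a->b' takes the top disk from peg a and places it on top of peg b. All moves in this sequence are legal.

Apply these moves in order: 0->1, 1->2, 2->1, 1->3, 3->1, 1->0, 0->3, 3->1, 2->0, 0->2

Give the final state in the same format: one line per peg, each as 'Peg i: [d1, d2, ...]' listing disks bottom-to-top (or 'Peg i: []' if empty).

After move 1 (0->1):
Peg 0: []
Peg 1: [1]
Peg 2: [3, 2]
Peg 3: []

After move 2 (1->2):
Peg 0: []
Peg 1: []
Peg 2: [3, 2, 1]
Peg 3: []

After move 3 (2->1):
Peg 0: []
Peg 1: [1]
Peg 2: [3, 2]
Peg 3: []

After move 4 (1->3):
Peg 0: []
Peg 1: []
Peg 2: [3, 2]
Peg 3: [1]

After move 5 (3->1):
Peg 0: []
Peg 1: [1]
Peg 2: [3, 2]
Peg 3: []

After move 6 (1->0):
Peg 0: [1]
Peg 1: []
Peg 2: [3, 2]
Peg 3: []

After move 7 (0->3):
Peg 0: []
Peg 1: []
Peg 2: [3, 2]
Peg 3: [1]

After move 8 (3->1):
Peg 0: []
Peg 1: [1]
Peg 2: [3, 2]
Peg 3: []

After move 9 (2->0):
Peg 0: [2]
Peg 1: [1]
Peg 2: [3]
Peg 3: []

After move 10 (0->2):
Peg 0: []
Peg 1: [1]
Peg 2: [3, 2]
Peg 3: []

Answer: Peg 0: []
Peg 1: [1]
Peg 2: [3, 2]
Peg 3: []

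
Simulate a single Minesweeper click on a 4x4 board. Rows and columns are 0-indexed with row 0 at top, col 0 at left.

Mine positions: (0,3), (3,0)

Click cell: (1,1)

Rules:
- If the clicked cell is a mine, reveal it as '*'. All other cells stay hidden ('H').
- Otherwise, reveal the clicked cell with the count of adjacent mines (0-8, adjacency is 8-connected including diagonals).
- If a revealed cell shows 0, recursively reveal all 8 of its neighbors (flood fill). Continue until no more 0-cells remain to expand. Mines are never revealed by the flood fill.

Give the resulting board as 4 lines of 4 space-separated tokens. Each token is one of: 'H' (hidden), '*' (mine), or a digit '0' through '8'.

0 0 1 H
0 0 1 1
1 1 0 0
H 1 0 0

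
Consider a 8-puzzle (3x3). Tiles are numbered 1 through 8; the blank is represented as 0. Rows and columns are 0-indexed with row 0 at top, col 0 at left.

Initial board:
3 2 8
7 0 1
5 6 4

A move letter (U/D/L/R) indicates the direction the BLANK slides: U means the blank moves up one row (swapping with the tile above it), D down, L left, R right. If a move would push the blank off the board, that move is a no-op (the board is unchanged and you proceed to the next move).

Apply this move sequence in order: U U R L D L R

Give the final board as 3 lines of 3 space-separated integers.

Answer: 3 2 8
7 0 1
5 6 4

Derivation:
After move 1 (U):
3 0 8
7 2 1
5 6 4

After move 2 (U):
3 0 8
7 2 1
5 6 4

After move 3 (R):
3 8 0
7 2 1
5 6 4

After move 4 (L):
3 0 8
7 2 1
5 6 4

After move 5 (D):
3 2 8
7 0 1
5 6 4

After move 6 (L):
3 2 8
0 7 1
5 6 4

After move 7 (R):
3 2 8
7 0 1
5 6 4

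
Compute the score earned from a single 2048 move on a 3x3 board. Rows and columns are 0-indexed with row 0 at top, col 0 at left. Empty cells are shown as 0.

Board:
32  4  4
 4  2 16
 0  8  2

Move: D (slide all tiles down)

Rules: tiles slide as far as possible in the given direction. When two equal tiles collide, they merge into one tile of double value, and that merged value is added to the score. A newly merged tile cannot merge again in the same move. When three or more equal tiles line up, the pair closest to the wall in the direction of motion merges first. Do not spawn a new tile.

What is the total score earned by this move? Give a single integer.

Answer: 0

Derivation:
Slide down:
col 0: [32, 4, 0] -> [0, 32, 4]  score +0 (running 0)
col 1: [4, 2, 8] -> [4, 2, 8]  score +0 (running 0)
col 2: [4, 16, 2] -> [4, 16, 2]  score +0 (running 0)
Board after move:
 0  4  4
32  2 16
 4  8  2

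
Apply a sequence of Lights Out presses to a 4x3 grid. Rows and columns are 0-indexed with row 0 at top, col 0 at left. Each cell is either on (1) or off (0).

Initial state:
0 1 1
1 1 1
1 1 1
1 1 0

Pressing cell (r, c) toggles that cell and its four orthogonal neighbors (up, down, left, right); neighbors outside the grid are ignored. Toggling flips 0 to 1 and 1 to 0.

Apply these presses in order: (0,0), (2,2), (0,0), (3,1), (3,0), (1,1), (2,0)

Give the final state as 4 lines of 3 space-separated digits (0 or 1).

After press 1 at (0,0):
1 0 1
0 1 1
1 1 1
1 1 0

After press 2 at (2,2):
1 0 1
0 1 0
1 0 0
1 1 1

After press 3 at (0,0):
0 1 1
1 1 0
1 0 0
1 1 1

After press 4 at (3,1):
0 1 1
1 1 0
1 1 0
0 0 0

After press 5 at (3,0):
0 1 1
1 1 0
0 1 0
1 1 0

After press 6 at (1,1):
0 0 1
0 0 1
0 0 0
1 1 0

After press 7 at (2,0):
0 0 1
1 0 1
1 1 0
0 1 0

Answer: 0 0 1
1 0 1
1 1 0
0 1 0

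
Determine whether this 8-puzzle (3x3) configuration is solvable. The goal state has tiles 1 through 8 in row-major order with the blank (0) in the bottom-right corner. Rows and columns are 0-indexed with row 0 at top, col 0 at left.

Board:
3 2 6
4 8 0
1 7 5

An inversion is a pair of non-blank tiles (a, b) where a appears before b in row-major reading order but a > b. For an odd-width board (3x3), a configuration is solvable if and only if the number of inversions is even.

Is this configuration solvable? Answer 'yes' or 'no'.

Inversions (pairs i<j in row-major order where tile[i] > tile[j] > 0): 11
11 is odd, so the puzzle is not solvable.

Answer: no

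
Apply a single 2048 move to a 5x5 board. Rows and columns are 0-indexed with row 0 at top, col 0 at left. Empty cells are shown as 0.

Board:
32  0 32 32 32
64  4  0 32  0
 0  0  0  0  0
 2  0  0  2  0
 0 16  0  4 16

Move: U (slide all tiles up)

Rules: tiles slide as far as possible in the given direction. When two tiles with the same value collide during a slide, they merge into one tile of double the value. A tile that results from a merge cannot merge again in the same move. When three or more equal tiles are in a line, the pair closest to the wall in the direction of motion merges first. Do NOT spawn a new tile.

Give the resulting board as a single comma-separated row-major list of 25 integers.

Slide up:
col 0: [32, 64, 0, 2, 0] -> [32, 64, 2, 0, 0]
col 1: [0, 4, 0, 0, 16] -> [4, 16, 0, 0, 0]
col 2: [32, 0, 0, 0, 0] -> [32, 0, 0, 0, 0]
col 3: [32, 32, 0, 2, 4] -> [64, 2, 4, 0, 0]
col 4: [32, 0, 0, 0, 16] -> [32, 16, 0, 0, 0]

Answer: 32, 4, 32, 64, 32, 64, 16, 0, 2, 16, 2, 0, 0, 4, 0, 0, 0, 0, 0, 0, 0, 0, 0, 0, 0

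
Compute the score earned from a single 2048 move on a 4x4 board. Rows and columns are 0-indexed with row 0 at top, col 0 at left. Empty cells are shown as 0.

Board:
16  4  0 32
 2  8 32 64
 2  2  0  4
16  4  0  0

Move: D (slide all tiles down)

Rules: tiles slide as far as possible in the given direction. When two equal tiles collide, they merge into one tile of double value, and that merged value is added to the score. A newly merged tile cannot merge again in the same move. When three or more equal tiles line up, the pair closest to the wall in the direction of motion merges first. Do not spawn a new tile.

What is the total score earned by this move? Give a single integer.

Slide down:
col 0: [16, 2, 2, 16] -> [0, 16, 4, 16]  score +4 (running 4)
col 1: [4, 8, 2, 4] -> [4, 8, 2, 4]  score +0 (running 4)
col 2: [0, 32, 0, 0] -> [0, 0, 0, 32]  score +0 (running 4)
col 3: [32, 64, 4, 0] -> [0, 32, 64, 4]  score +0 (running 4)
Board after move:
 0  4  0  0
16  8  0 32
 4  2  0 64
16  4 32  4

Answer: 4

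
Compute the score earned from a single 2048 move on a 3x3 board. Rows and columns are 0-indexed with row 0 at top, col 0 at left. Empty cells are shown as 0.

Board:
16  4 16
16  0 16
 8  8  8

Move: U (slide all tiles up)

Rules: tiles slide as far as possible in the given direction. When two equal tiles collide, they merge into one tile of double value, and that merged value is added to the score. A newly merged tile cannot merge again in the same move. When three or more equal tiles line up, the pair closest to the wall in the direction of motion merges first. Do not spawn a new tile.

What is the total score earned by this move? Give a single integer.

Slide up:
col 0: [16, 16, 8] -> [32, 8, 0]  score +32 (running 32)
col 1: [4, 0, 8] -> [4, 8, 0]  score +0 (running 32)
col 2: [16, 16, 8] -> [32, 8, 0]  score +32 (running 64)
Board after move:
32  4 32
 8  8  8
 0  0  0

Answer: 64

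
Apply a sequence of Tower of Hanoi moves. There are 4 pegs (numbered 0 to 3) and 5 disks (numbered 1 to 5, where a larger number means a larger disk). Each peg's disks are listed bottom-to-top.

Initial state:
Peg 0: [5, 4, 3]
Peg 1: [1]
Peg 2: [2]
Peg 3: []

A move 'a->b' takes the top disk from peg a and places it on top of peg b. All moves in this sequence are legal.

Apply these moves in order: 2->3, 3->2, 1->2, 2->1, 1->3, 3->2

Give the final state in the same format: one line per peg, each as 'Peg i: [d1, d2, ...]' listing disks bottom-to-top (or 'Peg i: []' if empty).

Answer: Peg 0: [5, 4, 3]
Peg 1: []
Peg 2: [2, 1]
Peg 3: []

Derivation:
After move 1 (2->3):
Peg 0: [5, 4, 3]
Peg 1: [1]
Peg 2: []
Peg 3: [2]

After move 2 (3->2):
Peg 0: [5, 4, 3]
Peg 1: [1]
Peg 2: [2]
Peg 3: []

After move 3 (1->2):
Peg 0: [5, 4, 3]
Peg 1: []
Peg 2: [2, 1]
Peg 3: []

After move 4 (2->1):
Peg 0: [5, 4, 3]
Peg 1: [1]
Peg 2: [2]
Peg 3: []

After move 5 (1->3):
Peg 0: [5, 4, 3]
Peg 1: []
Peg 2: [2]
Peg 3: [1]

After move 6 (3->2):
Peg 0: [5, 4, 3]
Peg 1: []
Peg 2: [2, 1]
Peg 3: []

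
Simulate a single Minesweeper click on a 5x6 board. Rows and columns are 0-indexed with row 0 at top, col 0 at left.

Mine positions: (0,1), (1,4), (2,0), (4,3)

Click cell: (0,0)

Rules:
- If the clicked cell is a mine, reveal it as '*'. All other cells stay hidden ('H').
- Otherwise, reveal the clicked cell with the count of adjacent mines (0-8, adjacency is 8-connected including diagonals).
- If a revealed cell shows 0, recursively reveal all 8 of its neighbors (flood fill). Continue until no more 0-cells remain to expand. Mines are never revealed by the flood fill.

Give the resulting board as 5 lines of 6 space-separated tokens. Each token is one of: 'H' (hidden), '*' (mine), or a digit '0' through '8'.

1 H H H H H
H H H H H H
H H H H H H
H H H H H H
H H H H H H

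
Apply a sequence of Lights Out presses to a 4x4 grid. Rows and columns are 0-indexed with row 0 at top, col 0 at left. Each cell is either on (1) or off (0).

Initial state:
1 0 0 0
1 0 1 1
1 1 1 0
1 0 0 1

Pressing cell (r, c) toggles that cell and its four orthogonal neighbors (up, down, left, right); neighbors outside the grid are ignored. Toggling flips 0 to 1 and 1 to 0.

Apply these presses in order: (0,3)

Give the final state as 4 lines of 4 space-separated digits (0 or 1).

After press 1 at (0,3):
1 0 1 1
1 0 1 0
1 1 1 0
1 0 0 1

Answer: 1 0 1 1
1 0 1 0
1 1 1 0
1 0 0 1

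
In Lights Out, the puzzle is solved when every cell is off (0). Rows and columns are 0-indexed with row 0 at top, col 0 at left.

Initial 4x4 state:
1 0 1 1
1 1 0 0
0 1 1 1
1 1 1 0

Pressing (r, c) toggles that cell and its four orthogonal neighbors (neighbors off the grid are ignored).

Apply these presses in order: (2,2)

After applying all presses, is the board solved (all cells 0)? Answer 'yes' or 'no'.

After press 1 at (2,2):
1 0 1 1
1 1 1 0
0 0 0 0
1 1 0 0

Lights still on: 8

Answer: no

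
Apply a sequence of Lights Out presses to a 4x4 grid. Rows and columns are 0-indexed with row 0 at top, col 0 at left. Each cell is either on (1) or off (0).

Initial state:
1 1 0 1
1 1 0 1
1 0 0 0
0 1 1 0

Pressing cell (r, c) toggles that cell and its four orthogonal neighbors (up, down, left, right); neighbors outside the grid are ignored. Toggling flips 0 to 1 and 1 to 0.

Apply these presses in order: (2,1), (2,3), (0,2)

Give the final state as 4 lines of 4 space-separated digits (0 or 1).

After press 1 at (2,1):
1 1 0 1
1 0 0 1
0 1 1 0
0 0 1 0

After press 2 at (2,3):
1 1 0 1
1 0 0 0
0 1 0 1
0 0 1 1

After press 3 at (0,2):
1 0 1 0
1 0 1 0
0 1 0 1
0 0 1 1

Answer: 1 0 1 0
1 0 1 0
0 1 0 1
0 0 1 1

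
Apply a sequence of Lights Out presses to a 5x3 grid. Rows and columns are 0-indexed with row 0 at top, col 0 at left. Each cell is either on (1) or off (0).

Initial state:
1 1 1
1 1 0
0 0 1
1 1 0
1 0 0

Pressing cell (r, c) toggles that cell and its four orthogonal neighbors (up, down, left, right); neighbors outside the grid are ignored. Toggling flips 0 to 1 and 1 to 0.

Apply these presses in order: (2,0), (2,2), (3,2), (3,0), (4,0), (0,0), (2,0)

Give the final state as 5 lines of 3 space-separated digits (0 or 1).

Answer: 0 0 1
0 1 1
1 1 1
1 1 0
1 1 1

Derivation:
After press 1 at (2,0):
1 1 1
0 1 0
1 1 1
0 1 0
1 0 0

After press 2 at (2,2):
1 1 1
0 1 1
1 0 0
0 1 1
1 0 0

After press 3 at (3,2):
1 1 1
0 1 1
1 0 1
0 0 0
1 0 1

After press 4 at (3,0):
1 1 1
0 1 1
0 0 1
1 1 0
0 0 1

After press 5 at (4,0):
1 1 1
0 1 1
0 0 1
0 1 0
1 1 1

After press 6 at (0,0):
0 0 1
1 1 1
0 0 1
0 1 0
1 1 1

After press 7 at (2,0):
0 0 1
0 1 1
1 1 1
1 1 0
1 1 1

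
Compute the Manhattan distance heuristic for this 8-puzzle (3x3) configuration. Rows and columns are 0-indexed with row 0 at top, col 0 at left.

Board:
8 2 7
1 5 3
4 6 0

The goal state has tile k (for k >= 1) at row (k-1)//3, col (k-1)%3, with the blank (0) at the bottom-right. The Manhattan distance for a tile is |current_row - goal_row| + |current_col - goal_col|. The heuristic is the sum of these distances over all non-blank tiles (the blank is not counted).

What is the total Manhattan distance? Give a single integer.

Answer: 12

Derivation:
Tile 8: (0,0)->(2,1) = 3
Tile 2: (0,1)->(0,1) = 0
Tile 7: (0,2)->(2,0) = 4
Tile 1: (1,0)->(0,0) = 1
Tile 5: (1,1)->(1,1) = 0
Tile 3: (1,2)->(0,2) = 1
Tile 4: (2,0)->(1,0) = 1
Tile 6: (2,1)->(1,2) = 2
Sum: 3 + 0 + 4 + 1 + 0 + 1 + 1 + 2 = 12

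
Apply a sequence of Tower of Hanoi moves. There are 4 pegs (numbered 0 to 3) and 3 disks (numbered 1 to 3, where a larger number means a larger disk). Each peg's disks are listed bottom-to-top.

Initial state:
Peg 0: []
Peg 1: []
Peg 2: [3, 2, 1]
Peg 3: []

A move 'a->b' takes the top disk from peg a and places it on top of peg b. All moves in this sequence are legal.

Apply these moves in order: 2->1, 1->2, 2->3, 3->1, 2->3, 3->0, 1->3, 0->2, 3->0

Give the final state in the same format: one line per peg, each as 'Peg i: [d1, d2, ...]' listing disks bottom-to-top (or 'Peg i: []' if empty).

After move 1 (2->1):
Peg 0: []
Peg 1: [1]
Peg 2: [3, 2]
Peg 3: []

After move 2 (1->2):
Peg 0: []
Peg 1: []
Peg 2: [3, 2, 1]
Peg 3: []

After move 3 (2->3):
Peg 0: []
Peg 1: []
Peg 2: [3, 2]
Peg 3: [1]

After move 4 (3->1):
Peg 0: []
Peg 1: [1]
Peg 2: [3, 2]
Peg 3: []

After move 5 (2->3):
Peg 0: []
Peg 1: [1]
Peg 2: [3]
Peg 3: [2]

After move 6 (3->0):
Peg 0: [2]
Peg 1: [1]
Peg 2: [3]
Peg 3: []

After move 7 (1->3):
Peg 0: [2]
Peg 1: []
Peg 2: [3]
Peg 3: [1]

After move 8 (0->2):
Peg 0: []
Peg 1: []
Peg 2: [3, 2]
Peg 3: [1]

After move 9 (3->0):
Peg 0: [1]
Peg 1: []
Peg 2: [3, 2]
Peg 3: []

Answer: Peg 0: [1]
Peg 1: []
Peg 2: [3, 2]
Peg 3: []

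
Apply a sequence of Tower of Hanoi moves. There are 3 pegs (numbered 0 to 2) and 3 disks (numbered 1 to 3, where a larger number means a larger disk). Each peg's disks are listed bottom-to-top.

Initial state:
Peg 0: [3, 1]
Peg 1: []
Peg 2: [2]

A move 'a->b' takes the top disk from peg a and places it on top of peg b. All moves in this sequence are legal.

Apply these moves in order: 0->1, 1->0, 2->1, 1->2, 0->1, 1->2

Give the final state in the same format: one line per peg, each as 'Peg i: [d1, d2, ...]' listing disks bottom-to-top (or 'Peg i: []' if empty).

Answer: Peg 0: [3]
Peg 1: []
Peg 2: [2, 1]

Derivation:
After move 1 (0->1):
Peg 0: [3]
Peg 1: [1]
Peg 2: [2]

After move 2 (1->0):
Peg 0: [3, 1]
Peg 1: []
Peg 2: [2]

After move 3 (2->1):
Peg 0: [3, 1]
Peg 1: [2]
Peg 2: []

After move 4 (1->2):
Peg 0: [3, 1]
Peg 1: []
Peg 2: [2]

After move 5 (0->1):
Peg 0: [3]
Peg 1: [1]
Peg 2: [2]

After move 6 (1->2):
Peg 0: [3]
Peg 1: []
Peg 2: [2, 1]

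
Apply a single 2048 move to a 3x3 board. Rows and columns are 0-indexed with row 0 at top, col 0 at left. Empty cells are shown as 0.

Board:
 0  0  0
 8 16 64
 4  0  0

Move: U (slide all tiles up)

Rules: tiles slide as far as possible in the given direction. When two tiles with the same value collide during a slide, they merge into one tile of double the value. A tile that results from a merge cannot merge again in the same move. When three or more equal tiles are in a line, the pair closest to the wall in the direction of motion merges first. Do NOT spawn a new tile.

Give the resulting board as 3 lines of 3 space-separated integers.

Answer:  8 16 64
 4  0  0
 0  0  0

Derivation:
Slide up:
col 0: [0, 8, 4] -> [8, 4, 0]
col 1: [0, 16, 0] -> [16, 0, 0]
col 2: [0, 64, 0] -> [64, 0, 0]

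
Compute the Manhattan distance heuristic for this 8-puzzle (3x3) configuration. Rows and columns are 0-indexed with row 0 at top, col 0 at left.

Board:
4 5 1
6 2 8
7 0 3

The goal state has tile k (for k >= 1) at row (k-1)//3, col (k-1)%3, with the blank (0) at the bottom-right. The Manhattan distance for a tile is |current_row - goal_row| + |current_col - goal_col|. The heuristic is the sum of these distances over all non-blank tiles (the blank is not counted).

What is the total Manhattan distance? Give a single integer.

Tile 4: at (0,0), goal (1,0), distance |0-1|+|0-0| = 1
Tile 5: at (0,1), goal (1,1), distance |0-1|+|1-1| = 1
Tile 1: at (0,2), goal (0,0), distance |0-0|+|2-0| = 2
Tile 6: at (1,0), goal (1,2), distance |1-1|+|0-2| = 2
Tile 2: at (1,1), goal (0,1), distance |1-0|+|1-1| = 1
Tile 8: at (1,2), goal (2,1), distance |1-2|+|2-1| = 2
Tile 7: at (2,0), goal (2,0), distance |2-2|+|0-0| = 0
Tile 3: at (2,2), goal (0,2), distance |2-0|+|2-2| = 2
Sum: 1 + 1 + 2 + 2 + 1 + 2 + 0 + 2 = 11

Answer: 11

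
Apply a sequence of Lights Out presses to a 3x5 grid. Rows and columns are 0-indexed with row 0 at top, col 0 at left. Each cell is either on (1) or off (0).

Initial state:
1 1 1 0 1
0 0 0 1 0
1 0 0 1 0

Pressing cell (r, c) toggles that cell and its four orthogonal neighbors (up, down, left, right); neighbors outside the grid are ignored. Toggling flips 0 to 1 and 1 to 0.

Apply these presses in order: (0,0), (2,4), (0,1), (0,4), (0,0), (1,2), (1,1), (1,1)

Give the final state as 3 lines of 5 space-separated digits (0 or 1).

After press 1 at (0,0):
0 0 1 0 1
1 0 0 1 0
1 0 0 1 0

After press 2 at (2,4):
0 0 1 0 1
1 0 0 1 1
1 0 0 0 1

After press 3 at (0,1):
1 1 0 0 1
1 1 0 1 1
1 0 0 0 1

After press 4 at (0,4):
1 1 0 1 0
1 1 0 1 0
1 0 0 0 1

After press 5 at (0,0):
0 0 0 1 0
0 1 0 1 0
1 0 0 0 1

After press 6 at (1,2):
0 0 1 1 0
0 0 1 0 0
1 0 1 0 1

After press 7 at (1,1):
0 1 1 1 0
1 1 0 0 0
1 1 1 0 1

After press 8 at (1,1):
0 0 1 1 0
0 0 1 0 0
1 0 1 0 1

Answer: 0 0 1 1 0
0 0 1 0 0
1 0 1 0 1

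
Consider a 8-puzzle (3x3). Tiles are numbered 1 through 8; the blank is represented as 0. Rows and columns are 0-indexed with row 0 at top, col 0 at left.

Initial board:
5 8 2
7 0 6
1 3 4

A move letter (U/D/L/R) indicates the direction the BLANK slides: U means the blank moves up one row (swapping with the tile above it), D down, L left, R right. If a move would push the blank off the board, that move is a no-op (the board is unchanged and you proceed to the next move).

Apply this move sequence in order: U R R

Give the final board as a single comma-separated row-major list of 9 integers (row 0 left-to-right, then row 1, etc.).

Answer: 5, 2, 0, 7, 8, 6, 1, 3, 4

Derivation:
After move 1 (U):
5 0 2
7 8 6
1 3 4

After move 2 (R):
5 2 0
7 8 6
1 3 4

After move 3 (R):
5 2 0
7 8 6
1 3 4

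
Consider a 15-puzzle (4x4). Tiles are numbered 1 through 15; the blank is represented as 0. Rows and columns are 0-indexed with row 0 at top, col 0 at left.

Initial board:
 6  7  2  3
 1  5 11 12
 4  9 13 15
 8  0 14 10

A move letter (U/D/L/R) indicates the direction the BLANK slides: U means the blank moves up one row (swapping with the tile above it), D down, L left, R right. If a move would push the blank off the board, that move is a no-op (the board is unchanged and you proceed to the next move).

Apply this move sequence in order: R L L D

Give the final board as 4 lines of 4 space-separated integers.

After move 1 (R):
 6  7  2  3
 1  5 11 12
 4  9 13 15
 8 14  0 10

After move 2 (L):
 6  7  2  3
 1  5 11 12
 4  9 13 15
 8  0 14 10

After move 3 (L):
 6  7  2  3
 1  5 11 12
 4  9 13 15
 0  8 14 10

After move 4 (D):
 6  7  2  3
 1  5 11 12
 4  9 13 15
 0  8 14 10

Answer:  6  7  2  3
 1  5 11 12
 4  9 13 15
 0  8 14 10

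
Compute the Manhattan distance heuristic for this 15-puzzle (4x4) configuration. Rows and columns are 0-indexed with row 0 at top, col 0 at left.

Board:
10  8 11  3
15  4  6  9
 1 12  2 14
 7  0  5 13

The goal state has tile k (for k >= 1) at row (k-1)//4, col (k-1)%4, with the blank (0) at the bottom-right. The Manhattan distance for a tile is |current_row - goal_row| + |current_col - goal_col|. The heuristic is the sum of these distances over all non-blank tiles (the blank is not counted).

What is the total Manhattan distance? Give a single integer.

Tile 10: at (0,0), goal (2,1), distance |0-2|+|0-1| = 3
Tile 8: at (0,1), goal (1,3), distance |0-1|+|1-3| = 3
Tile 11: at (0,2), goal (2,2), distance |0-2|+|2-2| = 2
Tile 3: at (0,3), goal (0,2), distance |0-0|+|3-2| = 1
Tile 15: at (1,0), goal (3,2), distance |1-3|+|0-2| = 4
Tile 4: at (1,1), goal (0,3), distance |1-0|+|1-3| = 3
Tile 6: at (1,2), goal (1,1), distance |1-1|+|2-1| = 1
Tile 9: at (1,3), goal (2,0), distance |1-2|+|3-0| = 4
Tile 1: at (2,0), goal (0,0), distance |2-0|+|0-0| = 2
Tile 12: at (2,1), goal (2,3), distance |2-2|+|1-3| = 2
Tile 2: at (2,2), goal (0,1), distance |2-0|+|2-1| = 3
Tile 14: at (2,3), goal (3,1), distance |2-3|+|3-1| = 3
Tile 7: at (3,0), goal (1,2), distance |3-1|+|0-2| = 4
Tile 5: at (3,2), goal (1,0), distance |3-1|+|2-0| = 4
Tile 13: at (3,3), goal (3,0), distance |3-3|+|3-0| = 3
Sum: 3 + 3 + 2 + 1 + 4 + 3 + 1 + 4 + 2 + 2 + 3 + 3 + 4 + 4 + 3 = 42

Answer: 42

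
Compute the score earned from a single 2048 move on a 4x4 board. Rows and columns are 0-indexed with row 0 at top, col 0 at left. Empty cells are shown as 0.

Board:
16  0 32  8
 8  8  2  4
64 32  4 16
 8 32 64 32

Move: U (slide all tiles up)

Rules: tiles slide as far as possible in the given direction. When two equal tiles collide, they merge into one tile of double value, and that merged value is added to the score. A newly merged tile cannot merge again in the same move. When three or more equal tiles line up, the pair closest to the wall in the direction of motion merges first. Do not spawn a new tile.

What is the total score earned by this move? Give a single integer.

Slide up:
col 0: [16, 8, 64, 8] -> [16, 8, 64, 8]  score +0 (running 0)
col 1: [0, 8, 32, 32] -> [8, 64, 0, 0]  score +64 (running 64)
col 2: [32, 2, 4, 64] -> [32, 2, 4, 64]  score +0 (running 64)
col 3: [8, 4, 16, 32] -> [8, 4, 16, 32]  score +0 (running 64)
Board after move:
16  8 32  8
 8 64  2  4
64  0  4 16
 8  0 64 32

Answer: 64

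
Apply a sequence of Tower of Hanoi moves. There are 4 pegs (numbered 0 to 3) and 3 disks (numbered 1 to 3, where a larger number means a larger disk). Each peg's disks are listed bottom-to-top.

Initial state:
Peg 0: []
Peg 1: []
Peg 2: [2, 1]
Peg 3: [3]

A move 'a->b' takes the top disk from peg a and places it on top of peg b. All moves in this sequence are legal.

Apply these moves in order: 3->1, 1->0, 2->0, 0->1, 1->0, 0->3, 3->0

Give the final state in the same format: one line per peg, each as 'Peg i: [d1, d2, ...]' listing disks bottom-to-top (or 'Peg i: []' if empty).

Answer: Peg 0: [3, 1]
Peg 1: []
Peg 2: [2]
Peg 3: []

Derivation:
After move 1 (3->1):
Peg 0: []
Peg 1: [3]
Peg 2: [2, 1]
Peg 3: []

After move 2 (1->0):
Peg 0: [3]
Peg 1: []
Peg 2: [2, 1]
Peg 3: []

After move 3 (2->0):
Peg 0: [3, 1]
Peg 1: []
Peg 2: [2]
Peg 3: []

After move 4 (0->1):
Peg 0: [3]
Peg 1: [1]
Peg 2: [2]
Peg 3: []

After move 5 (1->0):
Peg 0: [3, 1]
Peg 1: []
Peg 2: [2]
Peg 3: []

After move 6 (0->3):
Peg 0: [3]
Peg 1: []
Peg 2: [2]
Peg 3: [1]

After move 7 (3->0):
Peg 0: [3, 1]
Peg 1: []
Peg 2: [2]
Peg 3: []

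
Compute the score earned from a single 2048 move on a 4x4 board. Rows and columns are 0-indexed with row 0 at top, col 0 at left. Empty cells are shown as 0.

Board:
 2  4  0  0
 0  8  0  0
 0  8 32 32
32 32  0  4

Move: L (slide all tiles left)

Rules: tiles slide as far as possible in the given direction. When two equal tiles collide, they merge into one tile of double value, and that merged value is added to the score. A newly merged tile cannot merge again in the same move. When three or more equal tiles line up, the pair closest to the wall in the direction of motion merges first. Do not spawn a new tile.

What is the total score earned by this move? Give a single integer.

Slide left:
row 0: [2, 4, 0, 0] -> [2, 4, 0, 0]  score +0 (running 0)
row 1: [0, 8, 0, 0] -> [8, 0, 0, 0]  score +0 (running 0)
row 2: [0, 8, 32, 32] -> [8, 64, 0, 0]  score +64 (running 64)
row 3: [32, 32, 0, 4] -> [64, 4, 0, 0]  score +64 (running 128)
Board after move:
 2  4  0  0
 8  0  0  0
 8 64  0  0
64  4  0  0

Answer: 128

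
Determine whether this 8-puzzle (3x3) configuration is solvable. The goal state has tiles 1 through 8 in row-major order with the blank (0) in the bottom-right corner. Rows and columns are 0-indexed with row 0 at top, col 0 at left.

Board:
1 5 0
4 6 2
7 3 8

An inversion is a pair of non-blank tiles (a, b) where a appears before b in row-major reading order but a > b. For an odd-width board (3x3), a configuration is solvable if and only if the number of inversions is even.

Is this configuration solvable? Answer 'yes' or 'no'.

Answer: yes

Derivation:
Inversions (pairs i<j in row-major order where tile[i] > tile[j] > 0): 8
8 is even, so the puzzle is solvable.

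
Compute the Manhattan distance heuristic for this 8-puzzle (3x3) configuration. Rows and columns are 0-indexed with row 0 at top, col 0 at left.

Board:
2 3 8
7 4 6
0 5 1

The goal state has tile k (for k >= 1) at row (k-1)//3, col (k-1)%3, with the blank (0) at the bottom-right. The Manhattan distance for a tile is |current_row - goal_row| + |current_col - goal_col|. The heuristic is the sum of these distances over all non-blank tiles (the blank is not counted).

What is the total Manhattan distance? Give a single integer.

Tile 2: at (0,0), goal (0,1), distance |0-0|+|0-1| = 1
Tile 3: at (0,1), goal (0,2), distance |0-0|+|1-2| = 1
Tile 8: at (0,2), goal (2,1), distance |0-2|+|2-1| = 3
Tile 7: at (1,0), goal (2,0), distance |1-2|+|0-0| = 1
Tile 4: at (1,1), goal (1,0), distance |1-1|+|1-0| = 1
Tile 6: at (1,2), goal (1,2), distance |1-1|+|2-2| = 0
Tile 5: at (2,1), goal (1,1), distance |2-1|+|1-1| = 1
Tile 1: at (2,2), goal (0,0), distance |2-0|+|2-0| = 4
Sum: 1 + 1 + 3 + 1 + 1 + 0 + 1 + 4 = 12

Answer: 12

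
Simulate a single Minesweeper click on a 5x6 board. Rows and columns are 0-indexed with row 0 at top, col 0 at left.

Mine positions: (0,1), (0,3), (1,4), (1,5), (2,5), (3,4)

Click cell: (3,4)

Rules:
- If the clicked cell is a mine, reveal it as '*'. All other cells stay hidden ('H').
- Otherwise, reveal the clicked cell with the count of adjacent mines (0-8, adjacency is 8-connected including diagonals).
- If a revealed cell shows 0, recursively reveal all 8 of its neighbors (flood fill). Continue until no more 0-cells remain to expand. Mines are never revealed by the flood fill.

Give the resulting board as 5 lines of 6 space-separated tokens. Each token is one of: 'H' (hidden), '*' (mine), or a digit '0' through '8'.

H H H H H H
H H H H H H
H H H H H H
H H H H * H
H H H H H H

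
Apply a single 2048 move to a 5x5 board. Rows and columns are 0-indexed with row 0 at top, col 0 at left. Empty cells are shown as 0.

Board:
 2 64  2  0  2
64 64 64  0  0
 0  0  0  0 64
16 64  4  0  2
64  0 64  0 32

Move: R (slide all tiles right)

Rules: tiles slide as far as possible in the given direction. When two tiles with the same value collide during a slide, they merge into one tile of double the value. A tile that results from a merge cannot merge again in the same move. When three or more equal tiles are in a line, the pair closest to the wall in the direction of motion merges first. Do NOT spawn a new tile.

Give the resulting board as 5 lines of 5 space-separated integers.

Slide right:
row 0: [2, 64, 2, 0, 2] -> [0, 0, 2, 64, 4]
row 1: [64, 64, 64, 0, 0] -> [0, 0, 0, 64, 128]
row 2: [0, 0, 0, 0, 64] -> [0, 0, 0, 0, 64]
row 3: [16, 64, 4, 0, 2] -> [0, 16, 64, 4, 2]
row 4: [64, 0, 64, 0, 32] -> [0, 0, 0, 128, 32]

Answer:   0   0   2  64   4
  0   0   0  64 128
  0   0   0   0  64
  0  16  64   4   2
  0   0   0 128  32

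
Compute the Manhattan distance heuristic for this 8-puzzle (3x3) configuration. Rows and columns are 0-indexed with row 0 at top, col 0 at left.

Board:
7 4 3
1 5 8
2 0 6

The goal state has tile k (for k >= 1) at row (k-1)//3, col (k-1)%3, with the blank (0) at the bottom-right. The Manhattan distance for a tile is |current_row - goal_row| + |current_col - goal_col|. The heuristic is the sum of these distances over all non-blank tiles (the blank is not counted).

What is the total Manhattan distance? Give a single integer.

Tile 7: (0,0)->(2,0) = 2
Tile 4: (0,1)->(1,0) = 2
Tile 3: (0,2)->(0,2) = 0
Tile 1: (1,0)->(0,0) = 1
Tile 5: (1,1)->(1,1) = 0
Tile 8: (1,2)->(2,1) = 2
Tile 2: (2,0)->(0,1) = 3
Tile 6: (2,2)->(1,2) = 1
Sum: 2 + 2 + 0 + 1 + 0 + 2 + 3 + 1 = 11

Answer: 11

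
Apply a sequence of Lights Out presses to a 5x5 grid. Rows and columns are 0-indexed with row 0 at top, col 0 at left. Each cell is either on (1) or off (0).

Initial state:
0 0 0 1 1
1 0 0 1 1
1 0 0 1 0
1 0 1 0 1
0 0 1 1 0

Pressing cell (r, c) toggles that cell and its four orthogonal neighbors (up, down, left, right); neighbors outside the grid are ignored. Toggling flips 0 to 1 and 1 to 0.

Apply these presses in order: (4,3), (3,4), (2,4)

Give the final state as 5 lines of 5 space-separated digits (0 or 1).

Answer: 0 0 0 1 1
1 0 0 1 0
1 0 0 0 0
1 0 1 0 1
0 0 0 0 0

Derivation:
After press 1 at (4,3):
0 0 0 1 1
1 0 0 1 1
1 0 0 1 0
1 0 1 1 1
0 0 0 0 1

After press 2 at (3,4):
0 0 0 1 1
1 0 0 1 1
1 0 0 1 1
1 0 1 0 0
0 0 0 0 0

After press 3 at (2,4):
0 0 0 1 1
1 0 0 1 0
1 0 0 0 0
1 0 1 0 1
0 0 0 0 0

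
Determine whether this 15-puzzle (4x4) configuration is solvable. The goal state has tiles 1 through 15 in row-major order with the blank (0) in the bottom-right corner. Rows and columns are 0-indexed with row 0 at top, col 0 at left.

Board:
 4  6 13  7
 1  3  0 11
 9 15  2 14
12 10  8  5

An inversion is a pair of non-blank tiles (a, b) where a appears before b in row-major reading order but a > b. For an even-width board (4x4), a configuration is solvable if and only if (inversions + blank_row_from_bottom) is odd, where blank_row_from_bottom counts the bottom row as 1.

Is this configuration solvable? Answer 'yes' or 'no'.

Inversions: 46
Blank is in row 1 (0-indexed from top), which is row 3 counting from the bottom (bottom = 1).
46 + 3 = 49, which is odd, so the puzzle is solvable.

Answer: yes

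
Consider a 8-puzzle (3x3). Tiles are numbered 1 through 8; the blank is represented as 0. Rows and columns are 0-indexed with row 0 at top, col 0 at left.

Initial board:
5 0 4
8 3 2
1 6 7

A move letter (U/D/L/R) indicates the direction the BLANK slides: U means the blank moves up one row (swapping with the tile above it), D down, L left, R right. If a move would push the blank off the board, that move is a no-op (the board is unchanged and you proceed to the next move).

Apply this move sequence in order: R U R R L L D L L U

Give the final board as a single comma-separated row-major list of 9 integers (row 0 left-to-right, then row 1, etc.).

After move 1 (R):
5 4 0
8 3 2
1 6 7

After move 2 (U):
5 4 0
8 3 2
1 6 7

After move 3 (R):
5 4 0
8 3 2
1 6 7

After move 4 (R):
5 4 0
8 3 2
1 6 7

After move 5 (L):
5 0 4
8 3 2
1 6 7

After move 6 (L):
0 5 4
8 3 2
1 6 7

After move 7 (D):
8 5 4
0 3 2
1 6 7

After move 8 (L):
8 5 4
0 3 2
1 6 7

After move 9 (L):
8 5 4
0 3 2
1 6 7

After move 10 (U):
0 5 4
8 3 2
1 6 7

Answer: 0, 5, 4, 8, 3, 2, 1, 6, 7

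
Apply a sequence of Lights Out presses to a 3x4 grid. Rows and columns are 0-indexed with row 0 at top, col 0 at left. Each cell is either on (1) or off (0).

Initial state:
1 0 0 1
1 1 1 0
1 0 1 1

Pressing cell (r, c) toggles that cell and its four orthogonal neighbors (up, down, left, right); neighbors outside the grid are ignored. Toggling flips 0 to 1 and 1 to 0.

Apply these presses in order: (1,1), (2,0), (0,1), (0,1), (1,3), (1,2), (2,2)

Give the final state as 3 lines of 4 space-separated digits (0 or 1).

Answer: 1 1 1 0
1 1 1 0
0 1 1 1

Derivation:
After press 1 at (1,1):
1 1 0 1
0 0 0 0
1 1 1 1

After press 2 at (2,0):
1 1 0 1
1 0 0 0
0 0 1 1

After press 3 at (0,1):
0 0 1 1
1 1 0 0
0 0 1 1

After press 4 at (0,1):
1 1 0 1
1 0 0 0
0 0 1 1

After press 5 at (1,3):
1 1 0 0
1 0 1 1
0 0 1 0

After press 6 at (1,2):
1 1 1 0
1 1 0 0
0 0 0 0

After press 7 at (2,2):
1 1 1 0
1 1 1 0
0 1 1 1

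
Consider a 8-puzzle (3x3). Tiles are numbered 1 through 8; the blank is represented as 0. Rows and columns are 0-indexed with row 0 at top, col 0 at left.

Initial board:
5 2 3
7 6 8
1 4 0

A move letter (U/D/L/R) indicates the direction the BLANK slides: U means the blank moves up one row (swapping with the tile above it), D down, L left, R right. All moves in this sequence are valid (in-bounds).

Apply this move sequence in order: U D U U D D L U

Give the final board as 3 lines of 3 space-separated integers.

Answer: 5 2 3
7 0 8
1 6 4

Derivation:
After move 1 (U):
5 2 3
7 6 0
1 4 8

After move 2 (D):
5 2 3
7 6 8
1 4 0

After move 3 (U):
5 2 3
7 6 0
1 4 8

After move 4 (U):
5 2 0
7 6 3
1 4 8

After move 5 (D):
5 2 3
7 6 0
1 4 8

After move 6 (D):
5 2 3
7 6 8
1 4 0

After move 7 (L):
5 2 3
7 6 8
1 0 4

After move 8 (U):
5 2 3
7 0 8
1 6 4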